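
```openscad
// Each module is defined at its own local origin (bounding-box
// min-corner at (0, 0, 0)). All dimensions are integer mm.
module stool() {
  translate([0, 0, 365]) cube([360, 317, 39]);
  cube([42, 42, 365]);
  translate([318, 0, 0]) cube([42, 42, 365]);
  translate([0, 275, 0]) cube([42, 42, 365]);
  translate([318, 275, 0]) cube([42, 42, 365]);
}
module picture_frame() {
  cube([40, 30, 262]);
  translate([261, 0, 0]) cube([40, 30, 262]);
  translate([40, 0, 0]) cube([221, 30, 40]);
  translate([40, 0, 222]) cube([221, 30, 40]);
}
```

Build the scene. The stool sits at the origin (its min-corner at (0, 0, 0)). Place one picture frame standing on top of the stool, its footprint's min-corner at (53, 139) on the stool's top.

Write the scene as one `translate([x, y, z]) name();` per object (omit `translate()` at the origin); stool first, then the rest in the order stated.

stool();
translate([53, 139, 404]) picture_frame();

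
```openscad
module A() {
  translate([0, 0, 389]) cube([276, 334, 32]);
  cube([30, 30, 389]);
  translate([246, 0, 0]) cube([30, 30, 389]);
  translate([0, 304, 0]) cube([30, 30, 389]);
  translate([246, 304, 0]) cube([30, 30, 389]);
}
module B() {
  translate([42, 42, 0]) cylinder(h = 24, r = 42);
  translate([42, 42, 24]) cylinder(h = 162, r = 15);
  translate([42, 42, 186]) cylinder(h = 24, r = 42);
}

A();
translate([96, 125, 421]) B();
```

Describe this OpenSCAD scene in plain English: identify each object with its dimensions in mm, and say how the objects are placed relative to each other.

A is a four-legged stool. The seat is a 276×334×32 mm slab whose top surface is at z = 421 mm; four square legs, each 30×30 mm in cross-section, run from the floor (z = 0) to the underside of the seat, each flush with a corner of the seat.

B is a spool: two coaxial disc flanges of radius 42 mm and thickness 24 mm, joined by a core cylinder of radius 15 mm and height 162 mm. The lower flange rests on z = 0 and the three cylinders share a vertical axis.

The spool is on top of the stool, centred.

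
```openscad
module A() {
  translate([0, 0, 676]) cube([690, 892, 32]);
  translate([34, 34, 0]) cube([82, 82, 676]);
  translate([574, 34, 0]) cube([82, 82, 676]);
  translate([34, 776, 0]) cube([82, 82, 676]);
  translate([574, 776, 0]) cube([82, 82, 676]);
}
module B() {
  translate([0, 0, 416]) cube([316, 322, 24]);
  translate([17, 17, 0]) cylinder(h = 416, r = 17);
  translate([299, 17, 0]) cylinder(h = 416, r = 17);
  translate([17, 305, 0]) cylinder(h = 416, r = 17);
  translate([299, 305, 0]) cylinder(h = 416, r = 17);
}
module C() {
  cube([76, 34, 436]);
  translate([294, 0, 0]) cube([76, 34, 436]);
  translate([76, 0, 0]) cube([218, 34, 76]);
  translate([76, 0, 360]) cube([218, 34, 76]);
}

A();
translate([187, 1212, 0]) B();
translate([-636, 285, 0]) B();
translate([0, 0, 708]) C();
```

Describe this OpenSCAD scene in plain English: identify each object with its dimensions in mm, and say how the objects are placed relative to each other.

A is a table with a 690×892 mm rectangular top, 32 mm thick, top surface at z = 708 mm, supported by four 82×82 mm square legs, each inset 34 mm from the nearest pair of top edges, running from the floor.

B is a four-legged stool. The seat is 316×322 mm, 24 mm thick, top at z = 440 mm. It stands on four round legs, each 34 mm in diameter, from z = 0 to the seat underside, each leg's axis is inset half a diameter from the nearest pair of seat edges (so the leg's bounding box is flush with the corner).

C is a rectangular picture frame lying in the x–z plane (depth along y). The opening is 218 mm wide (x) by 284 mm tall (z), surrounded by a border 76 mm wide on all four sides. The frame is 34 mm deep and is made of two full-height vertical stiles with two horizontal rails fitted between them.

Two stools sit around the table at the +y, −x sides. The picture frame is on top of the table.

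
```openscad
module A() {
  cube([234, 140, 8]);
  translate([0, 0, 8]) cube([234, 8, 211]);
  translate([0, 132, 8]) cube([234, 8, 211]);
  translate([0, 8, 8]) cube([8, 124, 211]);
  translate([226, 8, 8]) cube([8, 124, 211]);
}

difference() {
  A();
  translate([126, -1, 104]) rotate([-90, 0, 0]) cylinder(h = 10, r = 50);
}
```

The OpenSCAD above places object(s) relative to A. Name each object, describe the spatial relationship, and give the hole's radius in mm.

A is an open box. The open box has a circular hole through its front wall. The hole's radius is 50 mm.

The subtracted cylinder has r = 50 mm.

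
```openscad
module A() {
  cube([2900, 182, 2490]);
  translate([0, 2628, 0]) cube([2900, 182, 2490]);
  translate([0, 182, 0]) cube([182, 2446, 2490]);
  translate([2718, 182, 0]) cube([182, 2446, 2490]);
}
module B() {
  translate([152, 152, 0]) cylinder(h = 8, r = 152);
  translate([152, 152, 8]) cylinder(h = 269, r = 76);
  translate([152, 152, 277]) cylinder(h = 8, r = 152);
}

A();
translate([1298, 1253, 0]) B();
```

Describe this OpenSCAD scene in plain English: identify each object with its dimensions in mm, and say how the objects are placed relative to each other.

A is the wall frame of a small rectangular building: four walls, each 2490 mm tall and 182 mm thick, enclosing a footprint 2900 mm (x) by 2810 mm (y) outside-to-outside, with no floor or roof. The front and back walls (the −y and +y sides) span the full width; the two side walls fit between them.

B is a spool: two coaxial disc flanges of radius 152 mm and thickness 8 mm, joined by a core cylinder of radius 76 mm and height 269 mm. The lower flange rests on z = 0 and the three cylinders share a vertical axis.

The spool sits inside the house frame, centred.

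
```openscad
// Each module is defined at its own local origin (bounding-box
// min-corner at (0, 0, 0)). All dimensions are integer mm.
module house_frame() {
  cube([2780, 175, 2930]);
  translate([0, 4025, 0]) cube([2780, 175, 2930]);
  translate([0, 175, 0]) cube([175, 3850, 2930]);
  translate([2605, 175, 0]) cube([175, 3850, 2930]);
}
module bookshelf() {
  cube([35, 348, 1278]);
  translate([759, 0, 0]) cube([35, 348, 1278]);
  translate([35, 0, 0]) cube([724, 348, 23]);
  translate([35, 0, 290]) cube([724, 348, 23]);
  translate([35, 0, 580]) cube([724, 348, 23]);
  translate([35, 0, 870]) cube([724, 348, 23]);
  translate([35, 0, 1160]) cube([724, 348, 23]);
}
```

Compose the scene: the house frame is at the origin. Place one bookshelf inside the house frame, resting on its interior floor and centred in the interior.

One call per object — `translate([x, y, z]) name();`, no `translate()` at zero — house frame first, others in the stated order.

house_frame();
translate([993, 1926, 0]) bookshelf();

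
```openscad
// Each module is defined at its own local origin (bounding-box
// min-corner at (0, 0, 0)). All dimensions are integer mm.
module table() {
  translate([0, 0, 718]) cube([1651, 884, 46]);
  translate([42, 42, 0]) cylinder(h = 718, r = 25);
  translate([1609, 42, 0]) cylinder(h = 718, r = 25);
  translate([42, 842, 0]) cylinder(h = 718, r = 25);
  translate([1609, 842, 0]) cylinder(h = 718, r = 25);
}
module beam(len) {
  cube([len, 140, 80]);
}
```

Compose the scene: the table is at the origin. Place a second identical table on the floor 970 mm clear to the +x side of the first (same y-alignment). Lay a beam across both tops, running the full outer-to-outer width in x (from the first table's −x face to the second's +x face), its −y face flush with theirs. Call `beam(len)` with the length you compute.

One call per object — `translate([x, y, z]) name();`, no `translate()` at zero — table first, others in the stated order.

table();
translate([2621, 0, 0]) table();
translate([0, 0, 764]) beam(4272);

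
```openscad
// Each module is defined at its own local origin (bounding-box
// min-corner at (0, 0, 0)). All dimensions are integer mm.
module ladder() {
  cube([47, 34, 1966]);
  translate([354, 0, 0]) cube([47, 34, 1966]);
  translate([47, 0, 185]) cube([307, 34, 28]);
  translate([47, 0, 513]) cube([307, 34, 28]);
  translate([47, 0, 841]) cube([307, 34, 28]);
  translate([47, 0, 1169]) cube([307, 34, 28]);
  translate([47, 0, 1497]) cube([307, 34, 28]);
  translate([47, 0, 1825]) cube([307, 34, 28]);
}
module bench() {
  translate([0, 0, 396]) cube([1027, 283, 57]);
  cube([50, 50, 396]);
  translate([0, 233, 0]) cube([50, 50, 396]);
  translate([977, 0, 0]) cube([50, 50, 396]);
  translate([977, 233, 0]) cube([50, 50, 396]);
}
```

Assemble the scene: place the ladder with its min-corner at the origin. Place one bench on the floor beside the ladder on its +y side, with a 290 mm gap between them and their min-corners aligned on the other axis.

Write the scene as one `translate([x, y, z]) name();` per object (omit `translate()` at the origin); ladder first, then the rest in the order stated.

ladder();
translate([0, 324, 0]) bench();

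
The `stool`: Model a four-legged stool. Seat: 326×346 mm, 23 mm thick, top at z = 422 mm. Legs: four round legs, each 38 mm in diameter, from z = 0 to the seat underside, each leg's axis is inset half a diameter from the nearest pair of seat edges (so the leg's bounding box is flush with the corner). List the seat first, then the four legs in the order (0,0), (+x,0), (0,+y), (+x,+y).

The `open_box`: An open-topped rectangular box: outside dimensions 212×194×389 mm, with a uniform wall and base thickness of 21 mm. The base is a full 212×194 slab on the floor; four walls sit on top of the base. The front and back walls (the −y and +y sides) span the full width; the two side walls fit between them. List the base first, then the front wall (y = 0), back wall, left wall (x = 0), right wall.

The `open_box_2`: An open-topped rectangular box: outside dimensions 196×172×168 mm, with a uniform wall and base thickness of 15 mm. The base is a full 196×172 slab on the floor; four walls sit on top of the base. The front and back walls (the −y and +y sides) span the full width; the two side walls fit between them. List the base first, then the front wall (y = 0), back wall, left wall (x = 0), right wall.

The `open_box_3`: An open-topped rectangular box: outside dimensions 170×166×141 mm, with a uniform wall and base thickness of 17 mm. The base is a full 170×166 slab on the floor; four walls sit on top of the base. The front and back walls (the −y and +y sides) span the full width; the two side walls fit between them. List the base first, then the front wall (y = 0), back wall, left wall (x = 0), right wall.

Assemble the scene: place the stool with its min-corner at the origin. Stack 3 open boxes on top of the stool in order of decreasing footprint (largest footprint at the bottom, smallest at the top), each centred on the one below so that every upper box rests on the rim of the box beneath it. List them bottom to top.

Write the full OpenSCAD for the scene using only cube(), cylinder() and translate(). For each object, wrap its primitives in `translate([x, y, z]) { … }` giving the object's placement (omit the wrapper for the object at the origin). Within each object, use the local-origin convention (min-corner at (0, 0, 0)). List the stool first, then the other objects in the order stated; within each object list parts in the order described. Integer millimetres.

translate([0, 0, 399]) cube([326, 346, 23]);
translate([19, 19, 0]) cylinder(h = 399, r = 19);
translate([307, 19, 0]) cylinder(h = 399, r = 19);
translate([19, 327, 0]) cylinder(h = 399, r = 19);
translate([307, 327, 0]) cylinder(h = 399, r = 19);
translate([57, 76, 422]) {
  cube([212, 194, 21]);
  translate([0, 0, 21]) cube([212, 21, 368]);
  translate([0, 173, 21]) cube([212, 21, 368]);
  translate([0, 21, 21]) cube([21, 152, 368]);
  translate([191, 21, 21]) cube([21, 152, 368]);
}
translate([65, 87, 811]) {
  cube([196, 172, 15]);
  translate([0, 0, 15]) cube([196, 15, 153]);
  translate([0, 157, 15]) cube([196, 15, 153]);
  translate([0, 15, 15]) cube([15, 142, 153]);
  translate([181, 15, 15]) cube([15, 142, 153]);
}
translate([78, 90, 979]) {
  cube([170, 166, 17]);
  translate([0, 0, 17]) cube([170, 17, 124]);
  translate([0, 149, 17]) cube([170, 17, 124]);
  translate([0, 17, 17]) cube([17, 132, 124]);
  translate([153, 17, 17]) cube([17, 132, 124]);
}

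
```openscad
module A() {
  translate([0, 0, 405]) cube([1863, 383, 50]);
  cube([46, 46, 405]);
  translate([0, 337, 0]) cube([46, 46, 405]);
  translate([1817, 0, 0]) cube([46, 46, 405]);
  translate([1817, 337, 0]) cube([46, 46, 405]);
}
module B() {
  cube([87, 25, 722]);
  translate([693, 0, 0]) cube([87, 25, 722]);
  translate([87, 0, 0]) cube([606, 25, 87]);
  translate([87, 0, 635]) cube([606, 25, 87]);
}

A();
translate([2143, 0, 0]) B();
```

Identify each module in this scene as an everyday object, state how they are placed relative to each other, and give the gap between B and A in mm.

A is a bench. B is a picture frame. The picture frame is on the floor beside the bench on its +x side. The gap between the picture frame and the bench is 280 mm.

The picture frame's nearest face is 280 mm from the bench's +x face.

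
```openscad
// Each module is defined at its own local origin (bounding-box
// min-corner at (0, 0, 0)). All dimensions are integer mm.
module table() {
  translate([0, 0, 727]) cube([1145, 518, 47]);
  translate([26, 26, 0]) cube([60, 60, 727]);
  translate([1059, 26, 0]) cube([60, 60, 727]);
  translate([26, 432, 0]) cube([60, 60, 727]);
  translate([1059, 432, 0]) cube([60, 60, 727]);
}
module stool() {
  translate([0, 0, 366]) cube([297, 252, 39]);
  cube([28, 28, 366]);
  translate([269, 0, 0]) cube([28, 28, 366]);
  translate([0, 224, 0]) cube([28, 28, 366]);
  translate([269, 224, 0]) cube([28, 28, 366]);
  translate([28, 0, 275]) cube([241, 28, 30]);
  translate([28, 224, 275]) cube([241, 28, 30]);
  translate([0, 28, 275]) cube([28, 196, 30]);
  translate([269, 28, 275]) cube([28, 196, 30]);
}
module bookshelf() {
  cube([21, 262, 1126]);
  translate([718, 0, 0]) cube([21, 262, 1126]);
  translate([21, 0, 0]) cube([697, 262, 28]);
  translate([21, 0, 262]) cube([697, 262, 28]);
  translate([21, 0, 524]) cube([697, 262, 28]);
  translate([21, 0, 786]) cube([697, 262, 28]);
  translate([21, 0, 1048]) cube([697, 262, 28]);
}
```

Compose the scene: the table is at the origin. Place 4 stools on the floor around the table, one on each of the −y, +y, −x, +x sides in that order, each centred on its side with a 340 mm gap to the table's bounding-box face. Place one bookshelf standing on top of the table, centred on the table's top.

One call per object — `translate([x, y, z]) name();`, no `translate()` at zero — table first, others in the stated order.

table();
translate([424, -592, 0]) stool();
translate([424, 858, 0]) stool();
translate([-637, 133, 0]) stool();
translate([1485, 133, 0]) stool();
translate([203, 128, 774]) bookshelf();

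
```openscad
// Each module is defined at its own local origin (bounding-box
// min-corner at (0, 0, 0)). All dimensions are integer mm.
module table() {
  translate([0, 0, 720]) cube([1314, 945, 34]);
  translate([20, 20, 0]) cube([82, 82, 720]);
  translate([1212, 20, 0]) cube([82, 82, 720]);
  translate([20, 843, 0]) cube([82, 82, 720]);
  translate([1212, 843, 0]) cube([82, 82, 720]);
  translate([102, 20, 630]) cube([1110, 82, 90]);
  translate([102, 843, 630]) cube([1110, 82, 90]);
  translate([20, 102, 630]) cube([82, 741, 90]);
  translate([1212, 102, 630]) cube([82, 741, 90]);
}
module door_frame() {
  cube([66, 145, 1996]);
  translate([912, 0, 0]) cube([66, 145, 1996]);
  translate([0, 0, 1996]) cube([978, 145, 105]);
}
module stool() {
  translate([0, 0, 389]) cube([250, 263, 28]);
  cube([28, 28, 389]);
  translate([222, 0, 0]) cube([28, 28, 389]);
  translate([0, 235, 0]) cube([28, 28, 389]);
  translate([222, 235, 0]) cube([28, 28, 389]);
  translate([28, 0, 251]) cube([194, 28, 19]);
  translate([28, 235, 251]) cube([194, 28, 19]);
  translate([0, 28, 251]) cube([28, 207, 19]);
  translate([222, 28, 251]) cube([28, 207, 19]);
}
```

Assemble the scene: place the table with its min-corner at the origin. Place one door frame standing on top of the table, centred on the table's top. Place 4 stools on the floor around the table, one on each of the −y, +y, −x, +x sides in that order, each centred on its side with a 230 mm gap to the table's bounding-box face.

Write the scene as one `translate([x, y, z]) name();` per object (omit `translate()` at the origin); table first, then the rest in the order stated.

table();
translate([168, 400, 754]) door_frame();
translate([532, -493, 0]) stool();
translate([532, 1175, 0]) stool();
translate([-480, 341, 0]) stool();
translate([1544, 341, 0]) stool();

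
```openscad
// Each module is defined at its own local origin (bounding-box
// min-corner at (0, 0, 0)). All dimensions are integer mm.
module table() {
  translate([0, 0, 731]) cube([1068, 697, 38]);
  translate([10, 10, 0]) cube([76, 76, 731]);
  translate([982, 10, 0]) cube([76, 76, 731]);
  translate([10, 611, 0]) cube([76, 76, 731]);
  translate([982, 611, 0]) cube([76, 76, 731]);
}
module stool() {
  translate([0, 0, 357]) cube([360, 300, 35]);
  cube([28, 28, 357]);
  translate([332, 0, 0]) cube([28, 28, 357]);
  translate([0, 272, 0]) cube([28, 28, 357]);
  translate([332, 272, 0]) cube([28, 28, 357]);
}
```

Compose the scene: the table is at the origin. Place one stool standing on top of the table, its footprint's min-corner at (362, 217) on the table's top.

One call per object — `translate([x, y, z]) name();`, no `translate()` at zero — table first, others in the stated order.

table();
translate([362, 217, 769]) stool();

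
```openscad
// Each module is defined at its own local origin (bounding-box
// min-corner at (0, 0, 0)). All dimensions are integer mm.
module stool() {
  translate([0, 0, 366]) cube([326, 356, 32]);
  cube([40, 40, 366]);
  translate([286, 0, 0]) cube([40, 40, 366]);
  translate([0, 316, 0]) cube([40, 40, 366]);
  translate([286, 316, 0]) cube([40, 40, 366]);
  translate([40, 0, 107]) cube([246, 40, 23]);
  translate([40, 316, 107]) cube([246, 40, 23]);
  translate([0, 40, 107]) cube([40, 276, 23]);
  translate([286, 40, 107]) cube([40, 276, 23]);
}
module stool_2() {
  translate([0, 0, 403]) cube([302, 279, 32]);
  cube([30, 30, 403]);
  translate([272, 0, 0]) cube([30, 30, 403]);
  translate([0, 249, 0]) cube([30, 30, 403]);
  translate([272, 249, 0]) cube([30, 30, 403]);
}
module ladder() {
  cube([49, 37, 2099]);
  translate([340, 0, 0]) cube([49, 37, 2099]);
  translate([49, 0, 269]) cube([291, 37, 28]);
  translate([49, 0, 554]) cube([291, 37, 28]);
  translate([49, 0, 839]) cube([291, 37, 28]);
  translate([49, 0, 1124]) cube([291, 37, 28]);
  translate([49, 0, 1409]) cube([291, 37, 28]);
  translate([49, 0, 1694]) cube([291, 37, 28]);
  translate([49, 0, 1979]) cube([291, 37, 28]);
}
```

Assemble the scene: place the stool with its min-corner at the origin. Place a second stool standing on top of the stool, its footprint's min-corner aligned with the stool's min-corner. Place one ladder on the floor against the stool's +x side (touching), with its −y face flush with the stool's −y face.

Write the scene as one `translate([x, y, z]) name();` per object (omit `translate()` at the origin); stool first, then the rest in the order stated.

stool();
translate([0, 0, 398]) stool_2();
translate([326, 0, 0]) ladder();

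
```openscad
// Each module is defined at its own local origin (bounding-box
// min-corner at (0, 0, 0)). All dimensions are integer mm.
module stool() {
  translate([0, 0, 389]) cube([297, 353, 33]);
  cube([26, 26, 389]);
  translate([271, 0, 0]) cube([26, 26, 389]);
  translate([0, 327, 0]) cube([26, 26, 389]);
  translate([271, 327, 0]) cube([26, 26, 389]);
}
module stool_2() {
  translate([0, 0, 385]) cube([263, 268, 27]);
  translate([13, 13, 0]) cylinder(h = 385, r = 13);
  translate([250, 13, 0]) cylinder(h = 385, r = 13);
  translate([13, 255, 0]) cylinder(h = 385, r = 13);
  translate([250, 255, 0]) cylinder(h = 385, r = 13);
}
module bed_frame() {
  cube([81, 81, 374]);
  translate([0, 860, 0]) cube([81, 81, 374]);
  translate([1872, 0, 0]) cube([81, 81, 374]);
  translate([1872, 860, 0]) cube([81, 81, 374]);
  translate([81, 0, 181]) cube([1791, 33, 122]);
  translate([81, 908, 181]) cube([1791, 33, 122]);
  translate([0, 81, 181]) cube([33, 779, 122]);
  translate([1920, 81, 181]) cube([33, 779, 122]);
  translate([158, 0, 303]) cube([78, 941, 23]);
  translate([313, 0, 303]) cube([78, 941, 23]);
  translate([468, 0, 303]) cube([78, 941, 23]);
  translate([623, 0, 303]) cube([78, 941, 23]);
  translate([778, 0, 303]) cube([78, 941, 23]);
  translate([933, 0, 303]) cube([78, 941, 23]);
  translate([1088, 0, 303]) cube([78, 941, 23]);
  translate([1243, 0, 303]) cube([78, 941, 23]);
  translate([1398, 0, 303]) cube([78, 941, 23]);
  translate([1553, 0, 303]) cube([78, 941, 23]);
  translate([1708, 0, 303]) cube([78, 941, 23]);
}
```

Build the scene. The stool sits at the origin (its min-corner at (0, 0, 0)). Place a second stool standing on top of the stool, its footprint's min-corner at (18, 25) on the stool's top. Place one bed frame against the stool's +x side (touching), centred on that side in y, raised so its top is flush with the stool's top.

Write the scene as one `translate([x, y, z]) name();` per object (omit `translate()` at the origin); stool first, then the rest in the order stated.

stool();
translate([18, 25, 422]) stool_2();
translate([297, -294, 48]) bed_frame();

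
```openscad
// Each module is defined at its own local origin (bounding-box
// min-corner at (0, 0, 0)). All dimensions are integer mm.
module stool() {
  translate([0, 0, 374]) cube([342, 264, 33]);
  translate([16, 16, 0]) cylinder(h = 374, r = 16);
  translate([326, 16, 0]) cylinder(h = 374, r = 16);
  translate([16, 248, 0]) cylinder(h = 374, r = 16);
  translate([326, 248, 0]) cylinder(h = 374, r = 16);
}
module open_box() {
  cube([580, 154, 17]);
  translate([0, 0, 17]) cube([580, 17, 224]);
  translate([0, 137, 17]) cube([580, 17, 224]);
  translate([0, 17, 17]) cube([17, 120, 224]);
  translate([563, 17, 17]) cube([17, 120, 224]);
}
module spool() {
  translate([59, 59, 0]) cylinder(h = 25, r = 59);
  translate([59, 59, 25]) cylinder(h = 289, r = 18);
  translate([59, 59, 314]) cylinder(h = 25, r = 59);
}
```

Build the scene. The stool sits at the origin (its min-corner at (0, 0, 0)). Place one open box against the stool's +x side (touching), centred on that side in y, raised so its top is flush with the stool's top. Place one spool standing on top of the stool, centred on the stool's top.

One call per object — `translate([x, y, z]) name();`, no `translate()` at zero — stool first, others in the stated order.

stool();
translate([342, 55, 166]) open_box();
translate([112, 73, 407]) spool();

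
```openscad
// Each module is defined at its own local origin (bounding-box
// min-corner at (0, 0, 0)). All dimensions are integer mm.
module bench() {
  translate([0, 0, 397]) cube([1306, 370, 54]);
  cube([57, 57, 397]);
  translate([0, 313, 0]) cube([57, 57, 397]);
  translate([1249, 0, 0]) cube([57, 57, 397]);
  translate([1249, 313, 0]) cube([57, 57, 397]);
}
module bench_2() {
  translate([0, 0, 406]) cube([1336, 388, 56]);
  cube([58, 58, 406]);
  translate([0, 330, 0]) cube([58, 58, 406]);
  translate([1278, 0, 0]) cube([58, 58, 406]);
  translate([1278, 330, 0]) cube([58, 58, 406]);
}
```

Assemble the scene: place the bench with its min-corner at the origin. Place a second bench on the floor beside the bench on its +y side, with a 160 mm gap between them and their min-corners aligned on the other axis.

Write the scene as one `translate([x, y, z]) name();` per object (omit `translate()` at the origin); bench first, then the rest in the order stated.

bench();
translate([0, 530, 0]) bench_2();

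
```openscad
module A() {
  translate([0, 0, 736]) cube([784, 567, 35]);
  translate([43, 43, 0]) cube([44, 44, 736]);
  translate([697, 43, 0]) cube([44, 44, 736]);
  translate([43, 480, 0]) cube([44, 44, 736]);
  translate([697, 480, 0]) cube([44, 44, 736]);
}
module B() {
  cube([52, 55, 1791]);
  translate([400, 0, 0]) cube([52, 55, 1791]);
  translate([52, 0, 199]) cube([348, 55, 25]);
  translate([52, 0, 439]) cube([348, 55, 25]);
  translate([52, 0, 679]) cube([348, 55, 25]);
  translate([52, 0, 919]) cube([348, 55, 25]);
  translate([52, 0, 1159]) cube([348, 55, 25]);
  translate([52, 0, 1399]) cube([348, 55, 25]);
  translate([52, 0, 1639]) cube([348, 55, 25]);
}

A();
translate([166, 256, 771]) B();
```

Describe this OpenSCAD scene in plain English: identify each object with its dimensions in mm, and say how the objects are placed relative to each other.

A is a rectangular dining table. The top is 784×567×35 mm with its upper surface at z = 771 mm. It stands on four 44×44 mm square legs, each inset 43 mm from the nearest pair of top edges, running from the floor to the underside of the top.

B is a straight ladder. Two 52×55 mm vertical rails, 1791 mm tall, stand 452 mm apart (outside-to-outside) with their front faces coplanar on the −y side. 7 rungs, each 55 mm deep and 25 mm tall, span between the inner faces of the rails, front faces flush with the rails. The lowest rung's underside is at z = 199 mm and rungs are spaced 240 mm apart (underside to underside).

The ladder is on top of the table, centred.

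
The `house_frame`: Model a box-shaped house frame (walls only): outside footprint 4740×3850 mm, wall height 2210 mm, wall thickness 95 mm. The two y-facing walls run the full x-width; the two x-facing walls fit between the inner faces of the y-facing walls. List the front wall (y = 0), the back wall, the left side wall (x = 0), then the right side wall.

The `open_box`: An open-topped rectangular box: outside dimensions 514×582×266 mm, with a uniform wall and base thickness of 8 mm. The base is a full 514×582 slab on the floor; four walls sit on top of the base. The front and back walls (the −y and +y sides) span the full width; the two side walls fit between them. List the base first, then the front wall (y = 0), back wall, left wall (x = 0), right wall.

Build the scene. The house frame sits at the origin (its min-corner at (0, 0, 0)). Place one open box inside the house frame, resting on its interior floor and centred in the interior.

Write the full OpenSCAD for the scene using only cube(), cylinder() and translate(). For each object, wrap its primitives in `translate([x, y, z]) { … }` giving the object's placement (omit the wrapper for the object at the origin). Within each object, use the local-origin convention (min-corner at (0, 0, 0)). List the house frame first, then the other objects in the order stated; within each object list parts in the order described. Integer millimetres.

cube([4740, 95, 2210]);
translate([0, 3755, 0]) cube([4740, 95, 2210]);
translate([0, 95, 0]) cube([95, 3660, 2210]);
translate([4645, 95, 0]) cube([95, 3660, 2210]);
translate([2113, 1634, 0]) {
  cube([514, 582, 8]);
  translate([0, 0, 8]) cube([514, 8, 258]);
  translate([0, 574, 8]) cube([514, 8, 258]);
  translate([0, 8, 8]) cube([8, 566, 258]);
  translate([506, 8, 8]) cube([8, 566, 258]);
}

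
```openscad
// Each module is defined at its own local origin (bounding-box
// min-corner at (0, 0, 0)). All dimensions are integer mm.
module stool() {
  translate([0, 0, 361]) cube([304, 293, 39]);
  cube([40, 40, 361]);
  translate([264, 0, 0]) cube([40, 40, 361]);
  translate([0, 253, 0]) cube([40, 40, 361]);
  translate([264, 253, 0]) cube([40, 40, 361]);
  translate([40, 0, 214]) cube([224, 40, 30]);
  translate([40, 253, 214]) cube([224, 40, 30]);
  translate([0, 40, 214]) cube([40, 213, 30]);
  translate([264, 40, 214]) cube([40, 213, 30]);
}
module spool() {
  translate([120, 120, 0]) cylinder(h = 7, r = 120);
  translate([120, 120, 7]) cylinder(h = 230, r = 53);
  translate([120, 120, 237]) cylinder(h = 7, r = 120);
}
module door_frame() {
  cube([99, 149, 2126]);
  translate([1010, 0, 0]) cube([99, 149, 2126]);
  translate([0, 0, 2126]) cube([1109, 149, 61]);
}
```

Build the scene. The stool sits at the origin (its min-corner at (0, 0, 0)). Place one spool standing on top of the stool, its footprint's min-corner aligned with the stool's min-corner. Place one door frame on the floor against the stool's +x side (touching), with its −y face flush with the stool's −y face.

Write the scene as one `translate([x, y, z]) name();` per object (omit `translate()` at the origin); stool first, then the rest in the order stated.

stool();
translate([0, 0, 400]) spool();
translate([304, 0, 0]) door_frame();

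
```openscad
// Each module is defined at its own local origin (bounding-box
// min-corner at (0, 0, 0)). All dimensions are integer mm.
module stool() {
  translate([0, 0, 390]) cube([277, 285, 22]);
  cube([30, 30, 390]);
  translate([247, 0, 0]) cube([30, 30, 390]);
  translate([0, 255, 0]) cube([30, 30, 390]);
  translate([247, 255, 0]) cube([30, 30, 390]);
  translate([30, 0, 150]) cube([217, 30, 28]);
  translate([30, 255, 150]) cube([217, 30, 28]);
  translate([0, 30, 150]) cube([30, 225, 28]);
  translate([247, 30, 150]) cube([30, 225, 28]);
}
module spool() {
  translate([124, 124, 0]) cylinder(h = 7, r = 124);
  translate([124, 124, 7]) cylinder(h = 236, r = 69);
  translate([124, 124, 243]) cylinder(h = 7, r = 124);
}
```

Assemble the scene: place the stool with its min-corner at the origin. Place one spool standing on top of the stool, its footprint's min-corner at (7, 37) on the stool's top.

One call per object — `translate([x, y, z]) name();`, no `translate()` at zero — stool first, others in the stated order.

stool();
translate([7, 37, 412]) spool();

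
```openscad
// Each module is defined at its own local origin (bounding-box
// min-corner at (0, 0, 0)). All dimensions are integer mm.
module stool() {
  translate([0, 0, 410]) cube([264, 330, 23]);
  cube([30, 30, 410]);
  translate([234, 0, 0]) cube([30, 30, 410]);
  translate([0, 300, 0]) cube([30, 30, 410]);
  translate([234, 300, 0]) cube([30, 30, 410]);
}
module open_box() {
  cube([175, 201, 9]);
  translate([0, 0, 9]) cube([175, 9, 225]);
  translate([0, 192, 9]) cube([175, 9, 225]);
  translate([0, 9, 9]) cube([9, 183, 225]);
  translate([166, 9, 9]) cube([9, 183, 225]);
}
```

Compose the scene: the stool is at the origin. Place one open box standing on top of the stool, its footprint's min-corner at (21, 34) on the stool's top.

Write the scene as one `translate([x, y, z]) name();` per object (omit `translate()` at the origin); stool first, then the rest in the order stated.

stool();
translate([21, 34, 433]) open_box();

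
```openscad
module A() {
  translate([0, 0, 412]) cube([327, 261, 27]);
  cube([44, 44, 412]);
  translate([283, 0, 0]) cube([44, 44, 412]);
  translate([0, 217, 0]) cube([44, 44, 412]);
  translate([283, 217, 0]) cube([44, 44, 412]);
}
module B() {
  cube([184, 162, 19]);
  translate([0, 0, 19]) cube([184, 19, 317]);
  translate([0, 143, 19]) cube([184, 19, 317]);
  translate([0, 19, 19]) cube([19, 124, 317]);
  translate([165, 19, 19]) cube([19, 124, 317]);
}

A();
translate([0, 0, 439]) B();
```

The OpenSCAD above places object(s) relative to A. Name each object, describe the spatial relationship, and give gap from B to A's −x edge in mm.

The open box's min-x is at 0; the stool's min-x is 0; gap = 0 mm.

A is a stool. B is an open box. The open box is on top of the stool. The gap from the open box to the stool's −x edge is 0 mm.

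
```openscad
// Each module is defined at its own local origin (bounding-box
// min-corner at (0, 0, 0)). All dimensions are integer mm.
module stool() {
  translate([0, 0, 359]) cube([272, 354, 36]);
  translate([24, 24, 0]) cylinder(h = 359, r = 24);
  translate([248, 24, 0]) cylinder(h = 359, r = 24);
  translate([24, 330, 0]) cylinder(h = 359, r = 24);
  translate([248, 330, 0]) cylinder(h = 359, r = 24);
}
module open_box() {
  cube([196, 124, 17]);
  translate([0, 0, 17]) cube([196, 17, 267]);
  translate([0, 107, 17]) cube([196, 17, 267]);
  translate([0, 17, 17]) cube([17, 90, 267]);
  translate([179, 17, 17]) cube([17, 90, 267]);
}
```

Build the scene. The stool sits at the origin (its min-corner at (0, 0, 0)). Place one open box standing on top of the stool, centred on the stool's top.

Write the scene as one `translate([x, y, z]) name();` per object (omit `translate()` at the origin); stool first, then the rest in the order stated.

stool();
translate([38, 115, 395]) open_box();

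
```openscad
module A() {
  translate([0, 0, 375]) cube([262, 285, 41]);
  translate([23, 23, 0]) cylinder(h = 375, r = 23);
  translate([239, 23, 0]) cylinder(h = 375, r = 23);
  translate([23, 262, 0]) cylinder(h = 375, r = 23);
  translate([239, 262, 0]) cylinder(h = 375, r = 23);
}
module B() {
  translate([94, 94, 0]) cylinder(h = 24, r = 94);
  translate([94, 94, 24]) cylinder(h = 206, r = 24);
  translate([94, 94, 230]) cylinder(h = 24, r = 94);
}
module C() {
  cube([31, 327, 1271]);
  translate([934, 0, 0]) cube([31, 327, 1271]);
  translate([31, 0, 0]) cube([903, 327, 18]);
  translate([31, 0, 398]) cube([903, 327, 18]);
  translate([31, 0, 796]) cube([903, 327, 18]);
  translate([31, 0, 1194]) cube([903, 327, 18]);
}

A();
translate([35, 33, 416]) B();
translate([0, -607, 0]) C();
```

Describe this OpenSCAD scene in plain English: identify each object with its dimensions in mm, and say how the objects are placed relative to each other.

A is a four-legged stool. The seat is a 262×285×41 mm slab whose top surface is at z = 416 mm; four round legs, each 46 mm in diameter, run from the floor (z = 0) to the underside of the seat, each leg's axis is inset half a diameter from the nearest pair of seat edges (so the leg's bounding box is flush with the corner).

B is a spool: two coaxial disc flanges of radius 94 mm and thickness 24 mm, joined by a core cylinder of radius 24 mm and height 206 mm. The lower flange rests on z = 0 and the three cylinders share a vertical axis.

C is a bookshelf 965 mm wide overall, 327 mm deep and 1271 mm tall. The two sides are 31 mm thick vertical panels. 4 horizontal shelves of 18 mm thickness span between the inner faces of the sides; the lowest shelf sits on the floor and shelves are stacked with a clear vertical gap of 380 mm between each pair.

The spool is on top of the stool. The bookshelf is on the floor beside the stool on its −y side.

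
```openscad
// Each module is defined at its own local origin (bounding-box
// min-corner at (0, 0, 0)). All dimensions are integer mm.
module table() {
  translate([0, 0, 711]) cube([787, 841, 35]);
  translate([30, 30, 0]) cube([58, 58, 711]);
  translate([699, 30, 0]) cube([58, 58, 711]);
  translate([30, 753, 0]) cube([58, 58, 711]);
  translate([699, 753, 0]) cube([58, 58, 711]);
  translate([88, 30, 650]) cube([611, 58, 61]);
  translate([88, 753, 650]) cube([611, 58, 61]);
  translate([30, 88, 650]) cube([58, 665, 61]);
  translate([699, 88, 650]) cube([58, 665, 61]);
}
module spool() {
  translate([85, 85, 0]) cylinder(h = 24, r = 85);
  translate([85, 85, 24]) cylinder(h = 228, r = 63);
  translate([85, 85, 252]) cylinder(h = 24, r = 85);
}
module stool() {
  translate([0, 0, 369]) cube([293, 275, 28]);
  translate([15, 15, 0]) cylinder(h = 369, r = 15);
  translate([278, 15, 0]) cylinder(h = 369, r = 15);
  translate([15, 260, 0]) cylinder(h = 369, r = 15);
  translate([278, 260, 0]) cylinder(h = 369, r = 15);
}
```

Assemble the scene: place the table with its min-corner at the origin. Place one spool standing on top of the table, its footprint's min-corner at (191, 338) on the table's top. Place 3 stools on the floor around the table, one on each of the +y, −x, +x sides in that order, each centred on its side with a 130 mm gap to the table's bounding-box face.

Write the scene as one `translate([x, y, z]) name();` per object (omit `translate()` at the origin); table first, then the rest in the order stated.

table();
translate([191, 338, 746]) spool();
translate([247, 971, 0]) stool();
translate([-423, 283, 0]) stool();
translate([917, 283, 0]) stool();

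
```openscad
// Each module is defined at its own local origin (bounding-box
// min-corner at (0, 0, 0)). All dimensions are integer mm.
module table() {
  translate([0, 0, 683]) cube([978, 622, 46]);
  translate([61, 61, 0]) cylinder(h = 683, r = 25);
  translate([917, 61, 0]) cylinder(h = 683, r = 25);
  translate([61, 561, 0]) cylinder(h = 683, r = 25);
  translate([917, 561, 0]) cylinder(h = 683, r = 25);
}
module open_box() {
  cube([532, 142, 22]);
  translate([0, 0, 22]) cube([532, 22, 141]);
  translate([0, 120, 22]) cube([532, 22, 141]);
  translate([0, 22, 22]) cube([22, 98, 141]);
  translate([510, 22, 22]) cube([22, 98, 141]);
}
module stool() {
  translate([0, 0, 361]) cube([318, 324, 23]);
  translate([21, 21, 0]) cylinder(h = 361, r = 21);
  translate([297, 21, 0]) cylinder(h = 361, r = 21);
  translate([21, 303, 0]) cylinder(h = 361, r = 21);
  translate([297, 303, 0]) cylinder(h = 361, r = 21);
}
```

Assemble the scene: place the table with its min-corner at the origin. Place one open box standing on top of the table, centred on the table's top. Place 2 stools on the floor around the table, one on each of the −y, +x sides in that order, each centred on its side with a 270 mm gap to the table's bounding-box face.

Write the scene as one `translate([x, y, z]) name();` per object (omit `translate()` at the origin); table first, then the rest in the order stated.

table();
translate([223, 240, 729]) open_box();
translate([330, -594, 0]) stool();
translate([1248, 149, 0]) stool();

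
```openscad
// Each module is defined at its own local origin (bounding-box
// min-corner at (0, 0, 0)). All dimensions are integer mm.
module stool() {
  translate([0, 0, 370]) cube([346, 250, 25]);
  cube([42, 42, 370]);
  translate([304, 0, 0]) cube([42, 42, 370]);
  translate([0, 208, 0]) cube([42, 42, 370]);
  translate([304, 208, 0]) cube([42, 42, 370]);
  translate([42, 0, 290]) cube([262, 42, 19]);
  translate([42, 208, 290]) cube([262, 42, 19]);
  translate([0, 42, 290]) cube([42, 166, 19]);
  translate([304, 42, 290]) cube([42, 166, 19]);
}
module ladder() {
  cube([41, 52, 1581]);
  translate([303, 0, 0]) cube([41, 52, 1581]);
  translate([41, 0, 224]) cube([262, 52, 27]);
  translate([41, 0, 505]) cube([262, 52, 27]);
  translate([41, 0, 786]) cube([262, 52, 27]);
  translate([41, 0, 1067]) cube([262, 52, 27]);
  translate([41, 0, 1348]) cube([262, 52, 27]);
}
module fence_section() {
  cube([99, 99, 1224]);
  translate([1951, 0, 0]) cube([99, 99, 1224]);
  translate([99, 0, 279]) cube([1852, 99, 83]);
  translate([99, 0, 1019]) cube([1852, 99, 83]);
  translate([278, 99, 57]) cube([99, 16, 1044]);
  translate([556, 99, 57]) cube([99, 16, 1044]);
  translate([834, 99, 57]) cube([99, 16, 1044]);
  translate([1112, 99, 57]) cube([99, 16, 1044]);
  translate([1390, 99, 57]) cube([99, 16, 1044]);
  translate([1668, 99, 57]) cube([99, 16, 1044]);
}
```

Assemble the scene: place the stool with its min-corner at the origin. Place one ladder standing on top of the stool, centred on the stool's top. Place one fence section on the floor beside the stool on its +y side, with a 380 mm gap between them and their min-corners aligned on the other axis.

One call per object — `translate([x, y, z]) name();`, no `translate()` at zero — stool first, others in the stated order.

stool();
translate([1, 99, 395]) ladder();
translate([0, 630, 0]) fence_section();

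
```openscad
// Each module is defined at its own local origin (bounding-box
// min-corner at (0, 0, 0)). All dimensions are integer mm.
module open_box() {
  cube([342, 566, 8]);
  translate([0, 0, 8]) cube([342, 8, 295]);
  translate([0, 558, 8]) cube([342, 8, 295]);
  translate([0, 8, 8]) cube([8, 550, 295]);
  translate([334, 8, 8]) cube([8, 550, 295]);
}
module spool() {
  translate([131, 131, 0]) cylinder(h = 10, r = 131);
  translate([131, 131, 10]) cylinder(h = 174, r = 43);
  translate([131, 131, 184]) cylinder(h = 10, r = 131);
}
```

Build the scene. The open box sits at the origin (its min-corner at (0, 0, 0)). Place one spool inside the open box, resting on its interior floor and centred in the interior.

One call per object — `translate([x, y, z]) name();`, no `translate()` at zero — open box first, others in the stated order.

open_box();
translate([40, 152, 8]) spool();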